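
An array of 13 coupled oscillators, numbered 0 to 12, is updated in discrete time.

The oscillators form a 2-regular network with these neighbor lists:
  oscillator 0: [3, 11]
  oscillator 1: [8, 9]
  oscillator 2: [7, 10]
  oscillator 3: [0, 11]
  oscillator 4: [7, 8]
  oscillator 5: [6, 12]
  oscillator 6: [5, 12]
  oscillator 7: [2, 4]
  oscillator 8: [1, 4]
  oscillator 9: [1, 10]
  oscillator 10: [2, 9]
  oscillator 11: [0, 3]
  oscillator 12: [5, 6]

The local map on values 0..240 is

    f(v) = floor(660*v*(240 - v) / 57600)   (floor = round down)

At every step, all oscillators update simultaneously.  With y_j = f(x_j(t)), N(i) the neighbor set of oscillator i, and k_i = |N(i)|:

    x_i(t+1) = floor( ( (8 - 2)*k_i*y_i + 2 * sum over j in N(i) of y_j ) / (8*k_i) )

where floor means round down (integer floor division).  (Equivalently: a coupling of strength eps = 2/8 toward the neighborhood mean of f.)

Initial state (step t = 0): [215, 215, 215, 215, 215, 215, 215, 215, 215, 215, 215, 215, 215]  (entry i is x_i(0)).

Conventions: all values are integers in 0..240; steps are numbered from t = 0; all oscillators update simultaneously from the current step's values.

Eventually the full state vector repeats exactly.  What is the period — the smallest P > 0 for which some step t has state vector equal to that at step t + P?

Simulating step by step:
t=0: [215, 215, 215, 215, 215, 215, 215, 215, 215, 215, 215, 215, 215]
t=1: [61, 61, 61, 61, 61, 61, 61, 61, 61, 61, 61, 61, 61]
t=2: [125, 125, 125, 125, 125, 125, 125, 125, 125, 125, 125, 125, 125]
t=3: [164, 164, 164, 164, 164, 164, 164, 164, 164, 164, 164, 164, 164]
t=4: [142, 142, 142, 142, 142, 142, 142, 142, 142, 142, 142, 142, 142]
t=5: [159, 159, 159, 159, 159, 159, 159, 159, 159, 159, 159, 159, 159]
t=6: [147, 147, 147, 147, 147, 147, 147, 147, 147, 147, 147, 147, 147]
t=7: [156, 156, 156, 156, 156, 156, 156, 156, 156, 156, 156, 156, 156]
t=8: [150, 150, 150, 150, 150, 150, 150, 150, 150, 150, 150, 150, 150]
t=9: [154, 154, 154, 154, 154, 154, 154, 154, 154, 154, 154, 154, 154]
t=10: [151, 151, 151, 151, 151, 151, 151, 151, 151, 151, 151, 151, 151]
t=11: [153, 153, 153, 153, 153, 153, 153, 153, 153, 153, 153, 153, 153]
t=12: [152, 152, 152, 152, 152, 152, 152, 152, 152, 152, 152, 152, 152]
t=13: [153, 153, 153, 153, 153, 153, 153, 153, 153, 153, 153, 153, 153]

Answer: 2
Key observation: The state at step 11, [153, 153, 153, 153, 153, 153, 153, 153, 153, 153, 153, 153, 153], reappears at step 13 — and no state repeats earlier — so the cycle the system enters has period 2.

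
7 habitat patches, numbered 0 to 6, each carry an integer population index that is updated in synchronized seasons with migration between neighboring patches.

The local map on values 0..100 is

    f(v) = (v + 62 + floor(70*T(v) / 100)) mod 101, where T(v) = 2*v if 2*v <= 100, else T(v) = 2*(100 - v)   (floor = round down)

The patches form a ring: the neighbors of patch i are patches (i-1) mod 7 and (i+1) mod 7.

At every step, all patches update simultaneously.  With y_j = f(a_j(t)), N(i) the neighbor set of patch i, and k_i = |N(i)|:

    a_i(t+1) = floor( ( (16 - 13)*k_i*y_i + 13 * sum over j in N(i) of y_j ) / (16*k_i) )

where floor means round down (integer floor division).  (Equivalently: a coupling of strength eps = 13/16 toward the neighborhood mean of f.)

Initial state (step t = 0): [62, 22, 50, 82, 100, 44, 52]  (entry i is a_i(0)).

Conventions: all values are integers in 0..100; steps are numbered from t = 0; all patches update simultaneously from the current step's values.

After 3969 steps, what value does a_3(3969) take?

Simulating step by step:
t=0: [62, 22, 50, 82, 100, 44, 52]
t=1: [52, 66, 48, 70, 65, 69, 72]
t=2: [74, 77, 73, 75, 73, 73, 75]
t=3: [70, 70, 70, 71, 71, 71, 71]
t=4: [72, 73, 72, 72, 72, 72, 72]
t=5: [71, 71, 71, 72, 72, 72, 72]
t=6: [72, 72, 72, 72, 72, 72, 72]
t=7: [72, 72, 72, 72, 72, 72, 72]

Answer: a_3(3969) = 72
Key observation: The state at step 6, [72, 72, 72, 72, 72, 72, 72], reappears at step 7: the system is in a cycle of period 1 from step 6 on.  Therefore the state at step 3969 equals the state at step 6 + ((3969 - 6) mod 1) = 6, which is [72, 72, 72, 72, 72, 72, 72].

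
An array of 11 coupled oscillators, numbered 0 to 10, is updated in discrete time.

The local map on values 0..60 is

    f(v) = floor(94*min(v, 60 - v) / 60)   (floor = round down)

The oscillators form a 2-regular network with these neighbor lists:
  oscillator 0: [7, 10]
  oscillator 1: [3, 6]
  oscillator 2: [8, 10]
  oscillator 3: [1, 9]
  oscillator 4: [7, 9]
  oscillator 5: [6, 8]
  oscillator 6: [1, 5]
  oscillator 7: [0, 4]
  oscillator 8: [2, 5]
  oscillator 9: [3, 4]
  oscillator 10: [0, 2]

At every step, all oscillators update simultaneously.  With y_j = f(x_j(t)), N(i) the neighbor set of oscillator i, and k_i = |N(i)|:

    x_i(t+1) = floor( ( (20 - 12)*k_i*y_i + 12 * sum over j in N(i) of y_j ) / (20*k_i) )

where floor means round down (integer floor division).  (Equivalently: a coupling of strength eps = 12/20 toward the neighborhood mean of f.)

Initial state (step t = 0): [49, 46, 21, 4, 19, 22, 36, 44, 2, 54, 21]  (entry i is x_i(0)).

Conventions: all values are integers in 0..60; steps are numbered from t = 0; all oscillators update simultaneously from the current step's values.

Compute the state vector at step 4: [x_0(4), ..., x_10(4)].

Answer: [35, 36, 37, 35, 31, 38, 37, 32, 37, 33, 37]

Derivation:
t=0: [49, 46, 21, 4, 19, 22, 36, 44, 2, 54, 21]
t=1: [23, 21, 23, 11, 21, 25, 31, 23, 21, 14, 27]
t=2: [37, 31, 36, 22, 29, 38, 39, 34, 35, 23, 38]
t=3: [36, 37, 36, 37, 40, 34, 36, 40, 36, 38, 35]
t=4: [35, 36, 37, 35, 31, 38, 37, 32, 37, 33, 37]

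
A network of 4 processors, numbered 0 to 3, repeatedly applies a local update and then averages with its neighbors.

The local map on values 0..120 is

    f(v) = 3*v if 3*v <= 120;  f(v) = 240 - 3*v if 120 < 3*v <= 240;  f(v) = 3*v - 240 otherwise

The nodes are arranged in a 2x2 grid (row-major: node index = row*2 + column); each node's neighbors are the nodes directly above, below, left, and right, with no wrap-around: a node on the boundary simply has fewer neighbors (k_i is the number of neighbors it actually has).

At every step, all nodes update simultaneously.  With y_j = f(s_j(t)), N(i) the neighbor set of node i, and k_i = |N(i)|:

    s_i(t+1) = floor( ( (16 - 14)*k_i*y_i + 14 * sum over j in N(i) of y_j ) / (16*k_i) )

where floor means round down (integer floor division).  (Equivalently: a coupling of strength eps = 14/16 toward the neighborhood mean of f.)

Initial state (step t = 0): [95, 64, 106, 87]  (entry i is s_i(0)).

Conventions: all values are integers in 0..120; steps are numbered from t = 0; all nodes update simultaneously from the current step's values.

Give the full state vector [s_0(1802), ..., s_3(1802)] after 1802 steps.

Answer: [84, 84, 84, 84]
Key observation: The state at step 22, [84, 84, 84, 84], reappears at step 26: the system is in a cycle of period 4 from step 22 on.  Therefore the state at step 1802 equals the state at step 22 + ((1802 - 22) mod 4) = 22, which is [84, 84, 84, 84].

Derivation:
t=0: [95, 64, 106, 87]
t=1: [60, 34, 38, 57]
t=2: [102, 69, 70, 103]
t=3: [35, 63, 62, 36]
t=4: [59, 99, 99, 59]
t=5: [57, 62, 62, 57]
t=6: [55, 67, 67, 55]
t=7: [43, 70, 70, 43]
t=8: [40, 100, 100, 40]
t=9: [67, 112, 112, 67]
t=10: [88, 46, 46, 88]
t=11: [92, 33, 33, 92]
t=12: [91, 43, 43, 91]
t=13: [101, 42, 42, 101]
t=14: [107, 69, 69, 107]
t=15: [39, 75, 75, 39]
t=16: [27, 104, 104, 27]
t=17: [73, 79, 79, 73]
t=18: [5, 18, 18, 5]
t=19: [49, 19, 19, 49]
t=20: [61, 88, 88, 61]
t=21: [28, 52, 52, 28]
t=22: [84, 84, 84, 84]
t=23: [12, 12, 12, 12]
t=24: [36, 36, 36, 36]
t=25: [108, 108, 108, 108]
t=26: [84, 84, 84, 84]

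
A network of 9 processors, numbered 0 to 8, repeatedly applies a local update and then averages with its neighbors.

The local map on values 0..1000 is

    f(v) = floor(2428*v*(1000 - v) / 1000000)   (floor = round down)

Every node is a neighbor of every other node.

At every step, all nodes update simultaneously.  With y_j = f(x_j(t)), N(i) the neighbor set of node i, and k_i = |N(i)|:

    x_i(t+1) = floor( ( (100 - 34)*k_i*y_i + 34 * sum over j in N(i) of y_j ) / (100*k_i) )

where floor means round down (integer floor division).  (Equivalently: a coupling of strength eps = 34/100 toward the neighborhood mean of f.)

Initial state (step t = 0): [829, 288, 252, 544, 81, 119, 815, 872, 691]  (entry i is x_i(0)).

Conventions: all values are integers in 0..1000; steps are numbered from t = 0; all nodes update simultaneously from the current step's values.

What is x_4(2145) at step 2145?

Answer: x_4(2145) = 588
Key observation: The state at step 7, [588, 588, 588, 588, 588, 588, 588, 588, 588], reappears at step 8: the system is in a cycle of period 1 from step 7 on.  Therefore the state at step 2145 equals the state at step 7 + ((2145 - 7) mod 1) = 7, which is [588, 588, 588, 588, 588, 588, 588, 588, 588].

Derivation:
t=0: [829, 288, 252, 544, 81, 119, 815, 872, 691]
t=1: [360, 455, 430, 520, 259, 305, 374, 315, 468]
t=2: [559, 585, 581, 588, 501, 531, 564, 536, 587]
t=3: [597, 591, 592, 591, 602, 600, 596, 600, 591]
t=4: [584, 585, 585, 585, 582, 582, 584, 582, 585]
t=5: [589, 589, 589, 589, 589, 589, 589, 589, 589]
t=6: [587, 587, 587, 587, 587, 587, 587, 587, 587]
t=7: [588, 588, 588, 588, 588, 588, 588, 588, 588]
t=8: [588, 588, 588, 588, 588, 588, 588, 588, 588]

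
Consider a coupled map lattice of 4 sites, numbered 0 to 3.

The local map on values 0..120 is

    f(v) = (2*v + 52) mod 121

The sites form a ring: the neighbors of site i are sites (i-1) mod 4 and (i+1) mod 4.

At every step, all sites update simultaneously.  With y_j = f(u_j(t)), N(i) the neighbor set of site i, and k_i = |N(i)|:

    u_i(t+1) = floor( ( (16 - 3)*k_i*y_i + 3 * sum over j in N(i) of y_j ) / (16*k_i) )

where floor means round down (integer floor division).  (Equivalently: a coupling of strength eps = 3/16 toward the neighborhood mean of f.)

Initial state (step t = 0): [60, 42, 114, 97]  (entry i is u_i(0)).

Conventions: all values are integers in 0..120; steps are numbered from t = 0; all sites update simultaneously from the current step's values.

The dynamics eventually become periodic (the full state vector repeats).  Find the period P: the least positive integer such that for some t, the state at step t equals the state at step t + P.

Simulating step by step:
t=0: [60, 42, 114, 97]
t=1: [43, 20, 32, 11]
t=2: [29, 87, 109, 72]
t=3: [106, 98, 39, 73]
t=4: [25, 7, 15, 65]
t=5: [94, 70, 78, 66]
t=6: [109, 77, 83, 70]
t=7: [37, 80, 93, 69]
t=8: [19, 85, 110, 67]
t=9: [88, 93, 39, 64]
t=10: [103, 105, 23, 58]
t=11: [19, 26, 85, 48]
t=12: [85, 102, 94, 39]
t=13: [84, 32, 98, 27]
t=14: [101, 104, 25, 95]
t=15: [11, 25, 84, 10]
t=16: [76, 99, 96, 74]
t=17: [75, 14, 9, 72]
t=18: [80, 79, 71, 75]
t=19: [89, 87, 75, 81]
t=20: [107, 103, 84, 93]
t=21: [31, 24, 92, 106]
t=22: [104, 102, 104, 39]
t=23: [16, 14, 16, 10]
t=24: [82, 80, 82, 74]
t=25: [93, 91, 93, 82]
t=26: [114, 113, 114, 99]
t=27: [35, 36, 35, 13]
t=28: [8, 2, 8, 63]
t=29: [65, 58, 65, 59]
t=30: [58, 49, 58, 51]
t=31: [44, 32, 44, 35]
t=32: [26, 97, 26, 4]
t=33: [90, 22, 90, 68]
t=34: [105, 98, 105, 75]
t=35: [24, 8, 24, 69]
t=36: [94, 74, 94, 74]
t=37: [111, 86, 111, 86]
t=38: [45, 89, 45, 89]
t=39: [37, 92, 37, 92]
t=40: [25, 94, 25, 94]
t=41: [105, 115, 105, 115]
t=42: [23, 36, 23, 36]
t=43: [80, 20, 80, 20]
t=44: [91, 91, 91, 91]
t=45: [113, 113, 113, 113]
t=46: [36, 36, 36, 36]
t=47: [3, 3, 3, 3]
t=48: [58, 58, 58, 58]
t=49: [47, 47, 47, 47]
t=50: [25, 25, 25, 25]
t=51: [102, 102, 102, 102]
t=52: [14, 14, 14, 14]
t=53: [80, 80, 80, 80]
t=54: [91, 91, 91, 91]

Answer: 10
Key observation: The state at step 44, [91, 91, 91, 91], reappears at step 54 — and no state repeats earlier — so the cycle the system enters has period 10.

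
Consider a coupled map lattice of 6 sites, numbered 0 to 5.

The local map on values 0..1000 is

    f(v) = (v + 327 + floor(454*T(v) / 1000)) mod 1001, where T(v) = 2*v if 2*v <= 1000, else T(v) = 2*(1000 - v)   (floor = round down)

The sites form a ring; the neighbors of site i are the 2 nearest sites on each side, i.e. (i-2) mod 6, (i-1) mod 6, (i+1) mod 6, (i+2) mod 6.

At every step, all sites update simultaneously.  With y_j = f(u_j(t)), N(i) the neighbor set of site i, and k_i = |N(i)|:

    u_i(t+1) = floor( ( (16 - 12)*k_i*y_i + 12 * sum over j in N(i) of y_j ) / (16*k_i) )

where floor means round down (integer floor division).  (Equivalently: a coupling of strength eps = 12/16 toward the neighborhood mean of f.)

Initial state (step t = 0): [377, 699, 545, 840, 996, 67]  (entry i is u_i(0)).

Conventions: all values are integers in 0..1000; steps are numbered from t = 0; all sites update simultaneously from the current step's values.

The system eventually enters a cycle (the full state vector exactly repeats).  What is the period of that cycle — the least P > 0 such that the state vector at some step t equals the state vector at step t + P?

Simulating step by step:
t=0: [377, 699, 545, 840, 996, 67]
t=1: [266, 279, 254, 332, 286, 297]
t=2: [852, 870, 863, 884, 873, 884]
t=3: [313, 313, 313, 314, 313, 314]
t=4: [924, 924, 924, 924, 924, 924]
t=5: [319, 319, 319, 319, 319, 319]
t=6: [935, 935, 935, 935, 935, 935]
t=7: [320, 320, 320, 320, 320, 320]
t=8: [937, 937, 937, 937, 937, 937]
t=9: [320, 320, 320, 320, 320, 320]

Answer: 2
Key observation: The state at step 7, [320, 320, 320, 320, 320, 320], reappears at step 9 — and no state repeats earlier — so the cycle the system enters has period 2.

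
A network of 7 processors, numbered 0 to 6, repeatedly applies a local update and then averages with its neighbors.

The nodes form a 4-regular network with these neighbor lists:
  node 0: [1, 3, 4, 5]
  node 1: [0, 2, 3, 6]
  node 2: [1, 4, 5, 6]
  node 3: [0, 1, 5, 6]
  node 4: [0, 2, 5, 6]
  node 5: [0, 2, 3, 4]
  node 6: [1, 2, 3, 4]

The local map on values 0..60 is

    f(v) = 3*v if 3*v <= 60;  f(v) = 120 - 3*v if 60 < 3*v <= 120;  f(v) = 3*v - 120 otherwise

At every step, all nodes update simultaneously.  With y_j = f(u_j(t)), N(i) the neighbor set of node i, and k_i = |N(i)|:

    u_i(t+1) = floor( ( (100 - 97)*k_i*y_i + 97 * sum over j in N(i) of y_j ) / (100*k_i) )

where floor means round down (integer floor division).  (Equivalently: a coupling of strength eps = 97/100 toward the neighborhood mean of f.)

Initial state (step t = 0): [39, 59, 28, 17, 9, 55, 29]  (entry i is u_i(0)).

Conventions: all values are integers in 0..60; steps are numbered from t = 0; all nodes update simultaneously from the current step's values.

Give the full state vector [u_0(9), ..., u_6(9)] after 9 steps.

Simulating step by step:
t=0: [39, 59, 28, 17, 9, 55, 29]
t=1: [43, 31, 40, 34, 29, 29, 42]
t=2: [27, 8, 24, 18, 12, 15, 19]
t=3: [39, 48, 40, 41, 46, 44, 40]
t=4: [13, 2, 13, 9, 4, 6, 10]
t=5: [16, 32, 17, 23, 30, 28, 21]
t=6: [35, 50, 37, 41, 47, 44, 39]
t=7: [16, 8, 16, 14, 10, 12, 15]
t=8: [33, 45, 34, 38, 43, 41, 36]
t=9: [8, 14, 9, 12, 13, 13, 12]

Answer: [8, 14, 9, 12, 13, 13, 12]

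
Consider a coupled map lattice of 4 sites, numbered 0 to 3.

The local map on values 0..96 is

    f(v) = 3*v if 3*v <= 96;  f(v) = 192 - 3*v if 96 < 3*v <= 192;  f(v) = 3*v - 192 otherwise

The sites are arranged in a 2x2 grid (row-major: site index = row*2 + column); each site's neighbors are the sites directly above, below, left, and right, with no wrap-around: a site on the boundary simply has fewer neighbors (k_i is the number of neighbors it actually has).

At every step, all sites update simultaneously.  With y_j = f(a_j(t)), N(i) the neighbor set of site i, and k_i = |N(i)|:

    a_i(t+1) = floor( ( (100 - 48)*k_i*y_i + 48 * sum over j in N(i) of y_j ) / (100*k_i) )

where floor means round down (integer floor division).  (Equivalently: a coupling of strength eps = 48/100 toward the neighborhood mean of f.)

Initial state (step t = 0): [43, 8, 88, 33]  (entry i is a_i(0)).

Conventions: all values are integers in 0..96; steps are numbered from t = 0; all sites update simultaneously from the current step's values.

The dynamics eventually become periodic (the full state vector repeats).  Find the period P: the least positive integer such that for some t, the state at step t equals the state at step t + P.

Answer: 14
Key observation: The state at step 19, [10, 10, 34, 34], reappears at step 33 — and no state repeats earlier — so the cycle the system enters has period 14.

Derivation:
t=0: [43, 8, 88, 33]
t=1: [55, 49, 74, 71]
t=2: [32, 34, 27, 28]
t=3: [90, 90, 85, 84]
t=4: [74, 73, 65, 65]
t=5: [22, 21, 9, 8]
t=6: [55, 54, 35, 34]
t=7: [42, 43, 73, 74]
t=8: [55, 55, 37, 37]
t=9: [39, 39, 68, 68]
t=10: [59, 59, 27, 27]
t=11: [30, 30, 65, 65]
t=12: [69, 69, 23, 23]
t=13: [27, 27, 56, 56]
t=14: [67, 67, 37, 37]
t=15: [26, 26, 63, 63]
t=16: [60, 60, 21, 21]
t=17: [24, 24, 50, 50]
t=18: [64, 64, 49, 49]
t=19: [10, 10, 34, 34]
t=20: [44, 44, 75, 75]
t=21: [53, 53, 39, 39]
t=22: [43, 43, 64, 64]
t=23: [47, 47, 15, 15]
t=24: [49, 49, 46, 46]
t=25: [47, 47, 51, 51]
t=26: [48, 48, 41, 41]
t=27: [53, 53, 63, 63]
t=28: [25, 25, 10, 10]
t=29: [64, 64, 40, 40]
t=30: [17, 17, 54, 54]
t=31: [45, 45, 35, 35]
t=32: [64, 64, 79, 79]
t=33: [10, 10, 34, 34]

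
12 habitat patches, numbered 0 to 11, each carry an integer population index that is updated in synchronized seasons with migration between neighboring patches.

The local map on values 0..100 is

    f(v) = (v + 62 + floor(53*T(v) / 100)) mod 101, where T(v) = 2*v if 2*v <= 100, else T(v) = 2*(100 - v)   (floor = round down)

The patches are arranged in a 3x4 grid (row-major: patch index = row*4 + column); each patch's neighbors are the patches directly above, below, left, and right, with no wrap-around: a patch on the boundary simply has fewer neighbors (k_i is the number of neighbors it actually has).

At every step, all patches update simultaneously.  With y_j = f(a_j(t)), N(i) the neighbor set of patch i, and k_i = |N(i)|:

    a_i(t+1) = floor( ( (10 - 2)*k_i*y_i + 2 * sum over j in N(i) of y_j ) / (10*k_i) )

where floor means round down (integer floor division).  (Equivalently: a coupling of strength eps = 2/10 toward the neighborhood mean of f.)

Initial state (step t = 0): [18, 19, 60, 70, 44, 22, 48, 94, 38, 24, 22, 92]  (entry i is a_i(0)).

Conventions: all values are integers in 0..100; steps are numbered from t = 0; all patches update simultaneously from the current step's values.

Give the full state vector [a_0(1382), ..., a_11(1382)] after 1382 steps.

Answer: [63, 63, 63, 63, 63, 63, 63, 63, 63, 63, 63, 63]
Key observation: The state at step 4, [63, 63, 63, 63, 63, 63, 63, 63, 63, 63, 63, 63], reappears at step 5: the system is in a cycle of period 1 from step 4 on.  Therefore the state at step 1382 equals the state at step 4 + ((1382 - 4) mod 1) = 4, which is [63, 63, 63, 63, 63, 63, 63, 63, 63, 63, 63, 63].

Derivation:
t=0: [18, 19, 60, 70, 44, 22, 48, 94, 38, 24, 22, 92]
t=1: [84, 11, 58, 62, 50, 10, 54, 60, 37, 11, 13, 55]
t=2: [63, 80, 64, 63, 63, 80, 65, 63, 44, 81, 84, 65]
t=3: [62, 62, 62, 63, 62, 62, 62, 63, 53, 61, 61, 62]
t=4: [63, 63, 63, 63, 63, 63, 63, 63, 63, 63, 63, 63]
t=5: [63, 63, 63, 63, 63, 63, 63, 63, 63, 63, 63, 63]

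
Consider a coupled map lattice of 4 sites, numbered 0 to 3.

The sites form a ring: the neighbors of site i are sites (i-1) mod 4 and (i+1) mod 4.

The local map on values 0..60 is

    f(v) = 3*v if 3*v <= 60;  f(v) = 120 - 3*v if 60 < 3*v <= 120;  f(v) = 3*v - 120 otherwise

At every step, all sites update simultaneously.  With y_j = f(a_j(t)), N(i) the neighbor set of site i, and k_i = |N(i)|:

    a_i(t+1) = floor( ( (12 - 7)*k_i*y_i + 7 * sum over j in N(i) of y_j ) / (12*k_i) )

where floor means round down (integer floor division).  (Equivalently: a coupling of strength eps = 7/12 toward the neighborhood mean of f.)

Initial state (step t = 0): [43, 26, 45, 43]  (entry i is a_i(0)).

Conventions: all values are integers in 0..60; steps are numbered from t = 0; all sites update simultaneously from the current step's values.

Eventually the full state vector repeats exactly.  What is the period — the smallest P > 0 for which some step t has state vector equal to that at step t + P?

Simulating step by step:
t=0: [43, 26, 45, 43]
t=1: [18, 24, 21, 10]
t=2: [45, 52, 46, 44]
t=3: [20, 24, 21, 14]
t=4: [51, 54, 50, 51]
t=5: [35, 35, 34, 32]
t=6: [17, 15, 18, 19]
t=7: [51, 49, 52, 54]
t=8: [33, 31, 35, 37]
t=9: [19, 21, 16, 14]
t=10: [52, 54, 48, 48]
t=11: [34, 35, 29, 27]
t=12: [23, 21, 29, 31]
t=13: [45, 48, 38, 35]
t=14: [17, 16, 13, 12]
t=15: [45, 46, 40, 41]
t=16: [12, 11, 6, 5]
t=17: [29, 29, 21, 22]
t=18: [39, 40, 49, 48]
t=19: [8, 8, 18, 18]
t=20: [32, 32, 45, 45]
t=21: [21, 21, 17, 17]
t=22: [55, 55, 52, 52]
t=23: [42, 42, 38, 38]
t=24: [6, 6, 6, 6]
t=25: [18, 18, 18, 18]
t=26: [54, 54, 54, 54]
t=27: [42, 42, 42, 42]
t=28: [6, 6, 6, 6]

Answer: 4
Key observation: The state at step 24, [6, 6, 6, 6], reappears at step 28 — and no state repeats earlier — so the cycle the system enters has period 4.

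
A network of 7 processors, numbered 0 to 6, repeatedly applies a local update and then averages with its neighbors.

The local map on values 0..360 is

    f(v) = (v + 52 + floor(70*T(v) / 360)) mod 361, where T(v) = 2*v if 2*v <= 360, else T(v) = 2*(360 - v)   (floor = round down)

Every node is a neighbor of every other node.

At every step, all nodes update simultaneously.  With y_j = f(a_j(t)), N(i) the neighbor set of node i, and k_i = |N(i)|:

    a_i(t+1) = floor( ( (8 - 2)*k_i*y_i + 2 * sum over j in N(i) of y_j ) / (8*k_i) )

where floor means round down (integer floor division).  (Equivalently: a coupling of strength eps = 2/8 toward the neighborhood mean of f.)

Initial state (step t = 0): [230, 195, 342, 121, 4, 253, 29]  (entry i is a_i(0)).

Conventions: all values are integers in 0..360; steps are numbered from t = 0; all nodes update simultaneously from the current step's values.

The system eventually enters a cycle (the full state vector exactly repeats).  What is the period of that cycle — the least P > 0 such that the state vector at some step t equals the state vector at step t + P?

Answer: 4
Key observation: The state at step 37, [279, 279, 52, 144, 52, 279, 144], reappears at step 41 — and no state repeats earlier — so the cycle the system enters has period 4.

Derivation:
t=0: [230, 195, 342, 121, 4, 253, 29]
t=1: [293, 278, 86, 214, 98, 303, 123]
t=2: [45, 38, 159, 266, 171, 50, 195]
t=3: [145, 138, 257, 315, 269, 150, 285]
t=4: [241, 234, 309, 78, 314, 246, 65]
t=5: [296, 293, 70, 169, 72, 298, 157]
t=6: [44, 44, 142, 239, 144, 46, 228]
t=7: [143, 143, 239, 302, 241, 144, 297]
t=8: [237, 237, 300, 71, 300, 239, 69]
t=9: [293, 293, 65, 161, 65, 295, 159]
t=10: [43, 43, 136, 230, 136, 43, 228]
t=11: [140, 140, 231, 296, 231, 140, 295]
t=12: [233, 233, 295, 67, 295, 233, 67]
t=13: [291, 291, 62, 157, 62, 291, 157]
t=14: [40, 40, 132, 226, 132, 40, 226]
t=15: [136, 136, 226, 294, 226, 136, 294]
t=16: [228, 228, 292, 65, 292, 228, 65]
t=17: [288, 288, 60, 154, 60, 288, 154]
t=18: [39, 39, 129, 221, 129, 39, 221]
t=19: [134, 134, 223, 291, 223, 134, 291]
t=20: [226, 226, 290, 63, 290, 226, 63]
t=21: [287, 287, 59, 151, 59, 287, 151]
t=22: [37, 37, 127, 218, 127, 37, 218]
t=23: [131, 131, 220, 289, 220, 131, 289]
t=24: [221, 221, 287, 61, 287, 221, 61]
t=25: [284, 284, 56, 149, 56, 284, 149]
t=26: [35, 35, 124, 215, 124, 35, 215]
t=27: [128, 128, 216, 286, 216, 128, 286]
t=28: [218, 218, 285, 59, 285, 218, 59]
t=29: [282, 282, 55, 146, 55, 282, 146]
t=30: [34, 34, 122, 212, 122, 34, 212]
t=31: [127, 127, 214, 284, 214, 127, 284]
t=32: [217, 217, 283, 58, 283, 217, 58]
t=33: [281, 281, 53, 145, 53, 281, 145]
t=34: [33, 33, 120, 210, 120, 33, 210]
t=35: [125, 125, 211, 283, 211, 125, 283]
t=36: [214, 214, 281, 57, 281, 214, 57]
t=37: [279, 279, 52, 144, 52, 279, 144]
t=38: [32, 32, 119, 209, 119, 32, 209]
t=39: [124, 124, 210, 282, 210, 124, 282]
t=40: [213, 213, 281, 57, 281, 213, 57]
t=41: [279, 279, 52, 144, 52, 279, 144]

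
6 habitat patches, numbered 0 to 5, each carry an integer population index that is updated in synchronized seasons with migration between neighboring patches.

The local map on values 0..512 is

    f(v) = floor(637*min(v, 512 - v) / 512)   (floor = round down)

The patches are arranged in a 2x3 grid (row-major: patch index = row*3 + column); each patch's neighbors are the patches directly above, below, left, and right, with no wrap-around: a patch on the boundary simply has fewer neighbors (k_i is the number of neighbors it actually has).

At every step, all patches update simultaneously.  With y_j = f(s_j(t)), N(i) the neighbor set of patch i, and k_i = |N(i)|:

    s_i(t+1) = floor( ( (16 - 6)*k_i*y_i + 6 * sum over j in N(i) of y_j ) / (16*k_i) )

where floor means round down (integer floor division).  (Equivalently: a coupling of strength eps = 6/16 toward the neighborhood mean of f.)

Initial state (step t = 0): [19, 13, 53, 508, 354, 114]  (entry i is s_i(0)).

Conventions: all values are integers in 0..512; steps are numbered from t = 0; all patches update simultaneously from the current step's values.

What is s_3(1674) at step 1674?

Answer: s_3(1674) = 301
Key observation: The state at step 37, [247, 246, 243, 247, 246, 243], reappears at step 45: the system is in a cycle of period 8 from step 37 on.  Therefore the state at step 1674 equals the state at step 37 + ((1674 - 37) mod 8) = 42, which is [301, 302, 305, 301, 302, 305].

Derivation:
t=0: [19, 13, 53, 508, 354, 114]
t=1: [18, 45, 70, 43, 142, 137]
t=2: [34, 70, 96, 70, 144, 155]
t=3: [58, 96, 126, 95, 157, 175]
t=4: [89, 127, 160, 123, 178, 201]
t=5: [127, 165, 200, 157, 208, 235]
t=6: [173, 211, 248, 199, 247, 277]
t=7: [229, 267, 296, 252, 292, 297]
t=8: [293, 293, 274, 300, 281, 268]
t=9: [270, 276, 292, 269, 284, 298]
t=10: [299, 290, 275, 298, 284, 270]
t=11: [267, 277, 291, 269, 282, 296]
t=12: [301, 290, 276, 299, 286, 272]
t=13: [265, 277, 290, 267, 280, 293]
t=14: [303, 291, 278, 301, 288, 275]
t=15: [263, 274, 288, 264, 277, 290]
t=16: [306, 294, 281, 305, 292, 279]
t=17: [259, 271, 284, 259, 272, 285]
t=18: [311, 298, 285, 311, 298, 285]
t=19: [253, 266, 279, 253, 266, 279]
t=20: [312, 304, 292, 312, 304, 292]
t=21: [249, 258, 270, 249, 258, 270]
t=22: [310, 313, 303, 310, 313, 303]
t=23: [250, 249, 257, 250, 249, 257]
t=24: [310, 310, 315, 310, 310, 315]
t=25: [251, 250, 246, 251, 250, 246]
t=26: [311, 310, 306, 311, 310, 306]
t=27: [250, 251, 255, 250, 251, 255]
t=28: [311, 312, 316, 311, 312, 316]
t=29: [249, 247, 243, 249, 247, 243]
t=30: [308, 306, 302, 308, 306, 302]
t=31: [253, 256, 260, 253, 256, 260]
t=32: [314, 316, 313, 314, 316, 313]
t=33: [245, 243, 246, 245, 243, 246]
t=34: [303, 302, 305, 303, 302, 305]
t=35: [260, 260, 257, 260, 260, 257]
t=36: [313, 313, 316, 313, 313, 316]
t=37: [247, 246, 243, 247, 246, 243]
t=38: [306, 305, 302, 306, 305, 302]
t=39: [256, 257, 260, 256, 257, 260]
t=40: [317, 316, 313, 317, 316, 313]
t=41: [242, 243, 246, 242, 243, 246]
t=42: [301, 302, 305, 301, 302, 305]
t=43: [261, 260, 257, 261, 260, 257]
t=44: [312, 313, 316, 312, 313, 316]
t=45: [247, 246, 243, 247, 246, 243]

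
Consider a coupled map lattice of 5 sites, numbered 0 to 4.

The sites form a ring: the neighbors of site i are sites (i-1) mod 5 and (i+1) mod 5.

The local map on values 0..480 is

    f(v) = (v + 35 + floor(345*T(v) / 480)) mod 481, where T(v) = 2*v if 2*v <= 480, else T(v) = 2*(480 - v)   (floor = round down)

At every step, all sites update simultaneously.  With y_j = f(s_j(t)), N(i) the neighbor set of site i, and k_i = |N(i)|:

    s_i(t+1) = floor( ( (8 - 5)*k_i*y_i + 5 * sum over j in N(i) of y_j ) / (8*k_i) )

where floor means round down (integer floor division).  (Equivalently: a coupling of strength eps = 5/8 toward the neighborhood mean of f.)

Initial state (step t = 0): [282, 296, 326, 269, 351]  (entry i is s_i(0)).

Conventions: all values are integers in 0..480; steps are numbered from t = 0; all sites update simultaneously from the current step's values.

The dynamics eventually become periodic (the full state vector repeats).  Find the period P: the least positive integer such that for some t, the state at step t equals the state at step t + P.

Answer: 4
Key observation: The state at step 5, [109, 109, 109, 109, 109], reappears at step 9 — and no state repeats earlier — so the cycle the system enters has period 4.

Derivation:
t=0: [282, 296, 326, 269, 351]
t=1: [108, 111, 112, 106, 110]
t=2: [301, 303, 302, 300, 298]
t=3: [112, 111, 111, 112, 112]
t=4: [307, 305, 305, 307, 308]
t=5: [109, 109, 109, 109, 109]
t=6: [300, 300, 300, 300, 300]
t=7: [112, 112, 112, 112, 112]
t=8: [308, 308, 308, 308, 308]
t=9: [109, 109, 109, 109, 109]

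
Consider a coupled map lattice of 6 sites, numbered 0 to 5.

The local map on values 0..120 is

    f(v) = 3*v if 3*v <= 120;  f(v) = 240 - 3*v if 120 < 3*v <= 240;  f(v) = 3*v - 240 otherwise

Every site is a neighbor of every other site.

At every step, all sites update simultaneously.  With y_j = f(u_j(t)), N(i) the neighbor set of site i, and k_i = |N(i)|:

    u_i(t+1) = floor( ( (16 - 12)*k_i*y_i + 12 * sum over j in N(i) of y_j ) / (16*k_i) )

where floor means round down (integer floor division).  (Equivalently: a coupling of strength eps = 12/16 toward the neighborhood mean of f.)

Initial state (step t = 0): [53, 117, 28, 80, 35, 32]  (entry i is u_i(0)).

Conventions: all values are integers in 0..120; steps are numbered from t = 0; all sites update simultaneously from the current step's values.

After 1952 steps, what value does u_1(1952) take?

Answer: u_1(1952) = 63
Key observation: The state at step 4, [63, 63, 63, 63, 63, 63], reappears at step 8: the system is in a cycle of period 4 from step 4 on.  Therefore the state at step 1952 equals the state at step 4 + ((1952 - 4) mod 4) = 4, which is [63, 63, 63, 63, 63, 63].

Derivation:
t=0: [53, 117, 28, 80, 35, 32]
t=1: [79, 82, 79, 71, 82, 81]
t=2: [7, 7, 7, 9, 7, 7]
t=3: [21, 21, 21, 22, 21, 21]
t=4: [63, 63, 63, 63, 63, 63]
t=5: [51, 51, 51, 51, 51, 51]
t=6: [87, 87, 87, 87, 87, 87]
t=7: [21, 21, 21, 21, 21, 21]
t=8: [63, 63, 63, 63, 63, 63]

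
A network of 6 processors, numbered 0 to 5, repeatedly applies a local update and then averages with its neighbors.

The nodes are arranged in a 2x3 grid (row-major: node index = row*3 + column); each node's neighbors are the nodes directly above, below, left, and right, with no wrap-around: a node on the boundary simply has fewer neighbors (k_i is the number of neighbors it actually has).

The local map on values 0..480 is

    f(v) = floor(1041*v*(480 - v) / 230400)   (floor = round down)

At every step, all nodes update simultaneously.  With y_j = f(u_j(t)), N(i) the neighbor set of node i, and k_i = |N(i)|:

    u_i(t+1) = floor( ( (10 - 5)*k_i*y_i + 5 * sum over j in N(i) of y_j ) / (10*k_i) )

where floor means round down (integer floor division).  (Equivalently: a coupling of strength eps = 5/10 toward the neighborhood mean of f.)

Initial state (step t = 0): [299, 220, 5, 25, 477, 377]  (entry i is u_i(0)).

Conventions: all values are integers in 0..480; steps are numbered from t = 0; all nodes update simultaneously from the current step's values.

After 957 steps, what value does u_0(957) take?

Simulating step by step:
t=0: [299, 220, 5, 25, 477, 377]
t=1: [199, 172, 113, 88, 83, 91]
t=2: [224, 217, 193, 177, 166, 163]
t=3: [254, 252, 247, 244, 239, 237]
t=4: [259, 259, 259, 259, 259, 260]
t=5: [258, 258, 258, 258, 258, 258]
t=6: [258, 258, 258, 258, 258, 258]

Answer: u_0(957) = 258
Key observation: The state at step 5, [258, 258, 258, 258, 258, 258], reappears at step 6: the system is in a cycle of period 1 from step 5 on.  Therefore the state at step 957 equals the state at step 5 + ((957 - 5) mod 1) = 5, which is [258, 258, 258, 258, 258, 258].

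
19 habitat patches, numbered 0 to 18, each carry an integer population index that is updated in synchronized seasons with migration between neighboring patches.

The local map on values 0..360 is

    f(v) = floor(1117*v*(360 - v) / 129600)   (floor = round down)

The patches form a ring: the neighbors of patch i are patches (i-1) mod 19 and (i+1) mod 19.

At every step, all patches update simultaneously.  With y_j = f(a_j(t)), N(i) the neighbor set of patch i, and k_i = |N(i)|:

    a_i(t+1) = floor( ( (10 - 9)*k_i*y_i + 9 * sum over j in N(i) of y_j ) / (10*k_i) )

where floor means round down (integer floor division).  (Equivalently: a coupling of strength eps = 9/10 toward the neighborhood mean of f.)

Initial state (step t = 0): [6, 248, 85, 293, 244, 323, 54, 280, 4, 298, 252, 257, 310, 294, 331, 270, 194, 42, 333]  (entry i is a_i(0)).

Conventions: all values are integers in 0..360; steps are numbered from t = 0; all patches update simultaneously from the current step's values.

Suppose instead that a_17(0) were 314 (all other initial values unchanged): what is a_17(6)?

Simulating step by step:
t=0: [6, 248, 85, 293, 244, 323, 54, 280, 4, 298, 252, 257, 310, 294, 331, 270, 194, 314, 333]
t=1: [144, 122, 203, 216, 146, 183, 147, 88, 159, 126, 197, 187, 191, 113, 177, 182, 177, 171, 71]
t=2: [218, 268, 260, 271, 273, 270, 245, 265, 234, 273, 267, 277, 260, 274, 261, 279, 278, 232, 263]
t=3: [220, 241, 210, 213, 207, 221, 215, 244, 214, 231, 202, 216, 202, 221, 200, 207, 221, 212, 256]
t=4: [240, 265, 259, 271, 267, 269, 254, 265, 251, 270, 263, 274, 266, 273, 268, 269, 270, 248, 263]
t=5: [220, 234, 212, 218, 209, 221, 214, 231, 214, 225, 207, 215, 204, 212, 207, 210, 222, 216, 241]
t=6: [251, 266, 261, 270, 265, 269, 260, 267, 259, 269, 265, 272, 269, 272, 270, 268, 268, 256, 264]

Answer: a_17(6) = 256
Key observation: This trace re-runs the system from the modified initial state.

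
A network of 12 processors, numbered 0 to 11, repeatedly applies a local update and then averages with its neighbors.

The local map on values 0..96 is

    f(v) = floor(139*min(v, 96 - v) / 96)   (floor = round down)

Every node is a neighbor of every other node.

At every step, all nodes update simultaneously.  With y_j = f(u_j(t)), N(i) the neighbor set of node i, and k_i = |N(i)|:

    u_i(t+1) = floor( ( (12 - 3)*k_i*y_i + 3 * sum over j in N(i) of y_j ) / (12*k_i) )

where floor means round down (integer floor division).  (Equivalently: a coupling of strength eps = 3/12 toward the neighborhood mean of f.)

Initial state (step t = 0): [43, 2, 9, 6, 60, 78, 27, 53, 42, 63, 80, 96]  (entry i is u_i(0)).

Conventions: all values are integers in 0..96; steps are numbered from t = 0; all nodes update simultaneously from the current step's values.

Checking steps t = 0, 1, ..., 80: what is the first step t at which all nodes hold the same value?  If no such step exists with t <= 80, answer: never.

Simulating step by step:
t=0: [43, 2, 9, 6, 60, 78, 27, 53, 42, 63, 80, 96]  (not all equal)
t=1: [54, 10, 18, 14, 46, 27, 37, 54, 52, 43, 25, 8]  (not all equal)
t=2: [55, 21, 30, 26, 59, 39, 50, 55, 57, 56, 37, 19]  (not all equal)
t=3: [56, 35, 44, 40, 52, 54, 61, 56, 54, 55, 52, 33]  (not all equal)
t=4: [57, 51, 61, 57, 61, 59, 51, 57, 59, 58, 61, 49]  (not all equal)
t=5: [56, 62, 51, 56, 51, 53, 62, 56, 53, 55, 51, 64]  (not all equal)
t=6: [57, 51, 63, 57, 63, 60, 51, 57, 60, 58, 63, 49]  (not all equal)
t=7: [55, 62, 49, 55, 49, 52, 62, 55, 52, 55, 49, 64]  (not all equal)
t=8: [59, 51, 65, 59, 65, 61, 51, 59, 61, 59, 65, 49]  (not all equal)
t=9: [53, 61, 46, 53, 46, 50, 61, 53, 50, 53, 46, 64]  (not all equal)
t=10: [61, 52, 64, 61, 64, 64, 52, 61, 64, 61, 64, 49]  (not all equal)
t=11: [50, 60, 47, 50, 47, 47, 60, 50, 47, 50, 47, 63]  (not all equal)
t=12: [65, 54, 66, 65, 66, 66, 54, 65, 66, 65, 66, 51]  (not all equal)
t=13: [45, 56, 44, 45, 44, 44, 56, 45, 44, 45, 44, 60]  (not all equal)
t=14: [64, 58, 62, 64, 62, 62, 58, 64, 62, 64, 62, 54]  (not all equal)
t=15: [47, 53, 49, 47, 49, 49, 53, 47, 49, 47, 49, 57]  (not all equal)
t=16: [67, 63, 67, 67, 67, 67, 63, 67, 67, 67, 67, 58]  (not all equal)
t=17: [41, 45, 41, 41, 41, 41, 45, 41, 41, 41, 41, 51]  (not all equal)
t=18: [59, 63, 59, 59, 59, 59, 63, 59, 59, 59, 59, 63]  (not all equal)
t=19: [52, 48, 52, 52, 52, 52, 48, 52, 52, 52, 52, 48]  (not all equal)
t=20: [63, 67, 63, 63, 63, 63, 67, 63, 63, 63, 63, 67]  (not all equal)
t=21: [46, 42, 46, 46, 46, 46, 42, 46, 46, 46, 46, 42]  (not all equal)
t=22: [65, 61, 65, 65, 65, 65, 61, 65, 65, 65, 65, 61]  (not all equal)
t=23: [44, 48, 44, 44, 44, 44, 48, 44, 44, 44, 44, 48]  (not all equal)
t=24: [63, 67, 63, 63, 63, 63, 67, 63, 63, 63, 63, 67]  (not all equal)

Answer: never
Key observation: The state at step 20 reappears at step 24 — the system is in a cycle of period 4 from step 20 on.  No step 0..24 is synchronized, and the cycle repeats forever, so no step up to 80 (or ever) has all nodes equal.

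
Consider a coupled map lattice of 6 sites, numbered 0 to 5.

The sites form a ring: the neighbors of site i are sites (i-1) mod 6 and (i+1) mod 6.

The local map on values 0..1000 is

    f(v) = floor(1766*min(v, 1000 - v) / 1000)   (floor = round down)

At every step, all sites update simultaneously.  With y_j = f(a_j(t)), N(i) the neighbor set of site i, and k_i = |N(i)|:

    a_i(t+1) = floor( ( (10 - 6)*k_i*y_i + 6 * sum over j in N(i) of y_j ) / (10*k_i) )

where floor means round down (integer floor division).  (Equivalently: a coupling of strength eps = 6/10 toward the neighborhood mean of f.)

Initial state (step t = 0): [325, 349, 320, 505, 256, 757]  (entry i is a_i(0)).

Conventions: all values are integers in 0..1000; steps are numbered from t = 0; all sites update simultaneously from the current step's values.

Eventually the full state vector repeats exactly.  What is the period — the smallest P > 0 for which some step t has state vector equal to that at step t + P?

Simulating step by step:
t=0: [325, 349, 320, 505, 256, 757]
t=1: [542, 587, 673, 654, 571, 479]
t=2: [795, 707, 632, 644, 739, 807]
t=3: [401, 510, 603, 583, 474, 382]
t=4: [744, 768, 760, 755, 757, 733]
t=5: [444, 426, 421, 428, 442, 452]
t=6: [778, 758, 749, 758, 777, 788]
t=7: [397, 421, 433, 421, 397, 385]
t=8: [707, 736, 751, 736, 707, 692]
t=9: [509, 473, 455, 473, 509, 527]
t=10: [847, 835, 822, 835, 847, 854]
t=11: [272, 291, 300, 291, 272, 264]
t=12: [485, 507, 519, 507, 485, 474]
t=13: [854, 859, 861, 859, 854, 848]
t=14: [257, 250, 247, 250, 257, 261]
t=15: [451, 443, 439, 443, 451, 455]
t=16: [793, 784, 779, 784, 793, 798]
t=17: [367, 378, 384, 378, 367, 361]
t=18: [650, 664, 671, 664, 650, 643]
t=19: [614, 596, 588, 596, 614, 622]
t=20: [686, 707, 718, 707, 686, 675]
t=21: [548, 522, 509, 522, 548, 561]
t=22: [804, 837, 853, 837, 804, 788]
t=23: [336, 296, 275, 296, 336, 357]
t=24: [582, 532, 507, 532, 582, 607]
t=25: [751, 812, 843, 812, 751, 720]
t=26: [423, 347, 310, 347, 423, 461]
t=27: [726, 633, 586, 633, 726, 773]
t=28: [507, 623, 681, 623, 507, 449]
t=29: [785, 695, 624, 695, 785, 838]
t=30: [398, 528, 588, 528, 398, 341]
t=31: [711, 761, 790, 761, 711, 662]
t=32: [509, 432, 401, 432, 509, 544]
t=33: [816, 777, 740, 777, 816, 842]
t=34: [331, 392, 419, 392, 331, 306]
t=35: [603, 673, 710, 673, 603, 566]
t=36: [683, 594, 551, 594, 683, 727]
t=37: [583, 691, 746, 691, 583, 528]
t=38: [707, 573, 506, 573, 707, 774]
t=39: [552, 718, 801, 718, 552, 469]
t=40: [714, 541, 439, 541, 714, 805]
t=41: [548, 708, 796, 708, 548, 440]
t=42: [706, 553, 453, 553, 706, 789]
t=43: [555, 711, 793, 711, 555, 460]
t=44: [710, 549, 452, 549, 710, 795]
t=45: [552, 711, 796, 711, 552, 452]
t=46: [708, 549, 450, 549, 708, 793]
t=47: [554, 711, 795, 711, 554, 455]
t=48: [708, 548, 450, 548, 708, 793]
t=49: [554, 711, 796, 711, 554, 455]
t=50: [708, 548, 450, 548, 708, 793]

Answer: 2
Key observation: The state at step 48, [708, 548, 450, 548, 708, 793], reappears at step 50 — and no state repeats earlier — so the cycle the system enters has period 2.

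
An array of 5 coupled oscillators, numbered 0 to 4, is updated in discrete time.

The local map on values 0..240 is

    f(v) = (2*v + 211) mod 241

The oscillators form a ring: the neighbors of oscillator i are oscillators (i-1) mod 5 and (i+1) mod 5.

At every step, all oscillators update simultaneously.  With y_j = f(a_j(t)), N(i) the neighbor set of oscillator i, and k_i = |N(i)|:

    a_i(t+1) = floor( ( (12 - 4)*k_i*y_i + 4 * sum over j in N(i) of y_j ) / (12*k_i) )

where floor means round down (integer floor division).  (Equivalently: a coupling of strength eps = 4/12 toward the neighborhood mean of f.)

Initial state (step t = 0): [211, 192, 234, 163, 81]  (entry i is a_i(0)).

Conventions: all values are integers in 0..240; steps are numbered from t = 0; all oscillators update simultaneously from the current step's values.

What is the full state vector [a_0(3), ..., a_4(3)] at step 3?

Answer: [111, 91, 121, 49, 69]

Derivation:
t=0: [211, 192, 234, 163, 81]
t=1: [141, 133, 159, 91, 122]
t=2: [82, 167, 96, 144, 169]
t=3: [111, 91, 121, 49, 69]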